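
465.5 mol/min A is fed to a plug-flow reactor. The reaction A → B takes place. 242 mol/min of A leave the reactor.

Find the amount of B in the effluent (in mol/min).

224 mol/min

For A: n = n₀ − 1ξ → 242 = 465.5 − 1ξ, giving ξ = 223.5 mol/min.
Outlet amounts (n = n₀ + ν ξ):
  A: 465.5 − 1(223.5) = 242
  B: 0 + 1(223.5) = 223.5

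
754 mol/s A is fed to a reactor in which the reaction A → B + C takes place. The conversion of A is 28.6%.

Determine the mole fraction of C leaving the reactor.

0.222

A reacted = 0.286 × 754 = 215.6 mol/s; ν_A = −1, so ξ = 215.6/1 = 215.6 mol/s.
Outlet amounts (n = n₀ + ν ξ):
  A: 754 − 1(215.6) = 538.4
  B: 0 + 1(215.6) = 215.6
  C: 0 + 1(215.6) = 215.6
Total out = 969.6 mol/s; y_C = 215.6 / 969.6 = 0.2224.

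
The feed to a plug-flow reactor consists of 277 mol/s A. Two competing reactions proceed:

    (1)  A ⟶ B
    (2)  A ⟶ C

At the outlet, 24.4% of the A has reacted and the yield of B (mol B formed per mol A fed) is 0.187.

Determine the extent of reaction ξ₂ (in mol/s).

ξ₂ = 15.8 mol/s

Yield of B: 1ξ₁ / 277 = 0.187 → ξ₁ = 51.8 mol/s.
Conversion of A: 1ξ₁ + 1ξ₂ = 0.244 × 277 = 67.59 → ξ₂ = 15.79 mol/s.
Outlet amounts (n = n₀ + Σ ν·ξ):
  A: 277 − 1(51.8) − 1(15.79) = 209.4
  B: 0 + 1(51.8) = 51.8
  C: 0 + 1(15.79) = 15.79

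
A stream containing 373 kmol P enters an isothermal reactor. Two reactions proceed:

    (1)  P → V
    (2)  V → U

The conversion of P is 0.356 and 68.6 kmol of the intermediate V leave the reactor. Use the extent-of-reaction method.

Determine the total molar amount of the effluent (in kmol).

Conversion of P: P consumed = 1ξ₁ = 0.356 × 373 → ξ₁ = 132.8 kmol.
V balance: n_V = 0 + 1ξ₁ − 1ξ₂ = 68.6 → ξ₂ = (1·132.8 − 68.6)/1 = 64.19 kmol.
Outlet amounts (n = n₀ + Σ ν·ξ):
  P: 373 − 1(132.8) = 240.2
  V: 0 + 1(132.8) − 1(64.19) = 68.6
  U: 0 + 1(64.19) = 64.19
Total out = 240.2 + 68.6 + 64.19 = 373 kmol.

373 kmol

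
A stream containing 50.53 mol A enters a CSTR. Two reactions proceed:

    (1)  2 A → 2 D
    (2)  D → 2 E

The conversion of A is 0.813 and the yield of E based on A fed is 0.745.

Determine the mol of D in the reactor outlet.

22.3 mol

Conversion of A: A consumed = 2ξ₁ = 0.813 × 50.53 → ξ₁ = 20.54 mol.
Yield of E: 2ξ₂ / 50.53 = 0.745 → ξ₂ = 18.82 mol.
Outlet amounts (n = n₀ + Σ ν·ξ):
  A: 50.53 − 2(20.54) = 9.449
  D: 0 + 2(20.54) − 1(18.82) = 22.26
  E: 0 + 2(18.82) = 37.64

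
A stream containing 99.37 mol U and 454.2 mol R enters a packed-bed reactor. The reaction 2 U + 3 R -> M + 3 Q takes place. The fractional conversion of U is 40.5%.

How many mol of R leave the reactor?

394 mol

U reacted = 0.405 × 99.37 = 40.24 mol; ν_U = −2, so ξ = 40.24/2 = 20.12 mol.
Outlet amounts (n = n₀ + ν ξ):
  U: 99.37 − 2(20.12) = 59.13
  R: 454.2 − 3(20.12) = 393.8
  M: 0 + 1(20.12) = 20.12
  Q: 0 + 3(20.12) = 60.37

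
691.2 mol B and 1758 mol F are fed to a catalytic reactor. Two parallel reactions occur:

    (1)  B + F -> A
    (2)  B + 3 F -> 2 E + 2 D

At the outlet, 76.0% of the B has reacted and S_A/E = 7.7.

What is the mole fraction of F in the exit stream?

0.597

Conversion of B: B consumed = 0.76 × 691.2 = 525.3 mol = 1ξ₁ + 1ξ₂.
Selectivity: 1ξ₁ / (2ξ₂) = 7.7 → ξ₁ = 15.4 ξ₂.
Substitute: (1·15.4 + 1) ξ₂ = 525.3 → ξ₂ = 32.03 mol, ξ₁ = 493.3 mol.
Outlet amounts (n = n₀ + Σ ν·ξ):
  B: 691.2 − 1(493.3) − 1(32.03) = 165.9
  F: 1758 − 1(493.3) − 3(32.03) = 1169
  A: 0 + 1(493.3) = 493.3
  E: 0 + 2(32.03) = 64.06
  D: 0 + 2(32.03) = 64.06
Total out = 1956 mol; y_F = 1169 / 1956 = 0.5975.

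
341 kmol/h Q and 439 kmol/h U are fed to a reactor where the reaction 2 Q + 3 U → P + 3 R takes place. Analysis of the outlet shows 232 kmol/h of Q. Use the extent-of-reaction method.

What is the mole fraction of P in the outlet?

For Q: n = n₀ − 2ξ → 232 = 341 − 2ξ, giving ξ = 54.5 kmol/h.
Outlet amounts (n = n₀ + ν ξ):
  Q: 341 − 2(54.5) = 232
  U: 439 − 3(54.5) = 275.5
  P: 0 + 1(54.5) = 54.5
  R: 0 + 3(54.5) = 163.5
Total out = 725.5 kmol/h; y_P = 54.5 / 725.5 = 0.07512.

0.0751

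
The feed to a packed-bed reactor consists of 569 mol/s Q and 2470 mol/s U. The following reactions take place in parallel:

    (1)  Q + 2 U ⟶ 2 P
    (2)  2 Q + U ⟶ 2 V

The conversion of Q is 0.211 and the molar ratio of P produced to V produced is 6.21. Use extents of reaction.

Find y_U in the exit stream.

Conversion of Q: Q consumed = 0.211 × 569 = 120.1 mol/s = 1ξ₁ + 2ξ₂.
Selectivity: 2ξ₁ / (2ξ₂) = 6.21 → ξ₁ = 6.21 ξ₂.
Substitute: (1·6.21 + 2) ξ₂ = 120.1 → ξ₂ = 14.62 mol/s, ξ₁ = 90.81 mol/s.
Outlet amounts (n = n₀ + Σ ν·ξ):
  Q: 569 − 1(90.81) − 2(14.62) = 448.9
  U: 2470 − 2(90.81) − 1(14.62) = 2274
  P: 0 + 2(90.81) = 181.6
  V: 0 + 2(14.62) = 29.25
Total out = 2934 mol/s; y_U = 2274 / 2934 = 0.7751.

0.775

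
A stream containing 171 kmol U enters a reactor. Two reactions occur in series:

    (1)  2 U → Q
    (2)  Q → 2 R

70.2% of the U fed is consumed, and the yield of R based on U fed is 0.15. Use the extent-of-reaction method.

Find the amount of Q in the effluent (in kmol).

47.2 kmol

Conversion of U: U consumed = 2ξ₁ = 0.702 × 171 → ξ₁ = 60.02 kmol.
Yield of R: 2ξ₂ / 171 = 0.15 → ξ₂ = 12.82 kmol.
Outlet amounts (n = n₀ + Σ ν·ξ):
  U: 171 − 2(60.02) = 50.96
  Q: 0 + 1(60.02) − 1(12.82) = 47.2
  R: 0 + 2(12.82) = 25.65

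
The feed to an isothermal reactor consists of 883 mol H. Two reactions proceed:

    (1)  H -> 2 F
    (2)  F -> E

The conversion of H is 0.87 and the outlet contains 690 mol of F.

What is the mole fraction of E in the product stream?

Conversion of H: H consumed = 1ξ₁ = 0.87 × 883 → ξ₁ = 768.2 mol.
F balance: n_F = 0 + 2ξ₁ − 1ξ₂ = 690 → ξ₂ = (2·768.2 − 690)/1 = 846.4 mol.
Outlet amounts (n = n₀ + Σ ν·ξ):
  H: 883 − 1(768.2) = 114.8
  F: 0 + 2(768.2) − 1(846.4) = 690
  E: 0 + 1(846.4) = 846.4
Total out = 1651 mol; y_E = 846.4 / 1651 = 0.5126.

0.513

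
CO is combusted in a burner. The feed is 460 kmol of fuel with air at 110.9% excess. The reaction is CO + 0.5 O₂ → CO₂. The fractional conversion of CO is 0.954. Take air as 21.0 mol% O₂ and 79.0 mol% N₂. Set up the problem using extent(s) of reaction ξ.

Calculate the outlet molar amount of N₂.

1820 kmol

Stoichiometric O₂ = 0.5 × 460 = 230 kmol; O₂ fed = 230 × 2.109 = 485.1 kmol.
N₂ fed = 485.1 × 79/21 = 1825 kmol.
Fuel reacted = 0.954 × 460 → ξ = 438.8 kmol.
Outlet (n = n₀ + ν ξ):
  CO: 460 − 1(438.8) = 21.16
  O₂: 485.1 − 0.5(438.8) = 265.6
  N₂: 1825 (inert)
  CO₂: 0 + 1(438.8) = 438.8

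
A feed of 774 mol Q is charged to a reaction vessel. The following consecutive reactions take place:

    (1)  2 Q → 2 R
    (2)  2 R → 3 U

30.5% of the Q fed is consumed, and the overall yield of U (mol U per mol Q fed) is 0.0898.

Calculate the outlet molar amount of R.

Conversion of Q: Q consumed = 2ξ₁ = 0.305 × 774 → ξ₁ = 118 mol.
Yield of U: 3ξ₂ / 774 = 0.0898 → ξ₂ = 23.17 mol.
Outlet amounts (n = n₀ + Σ ν·ξ):
  Q: 774 − 2(118) = 537.9
  R: 0 + 2(118) − 2(23.17) = 189.7
  U: 0 + 3(23.17) = 69.51

190 mol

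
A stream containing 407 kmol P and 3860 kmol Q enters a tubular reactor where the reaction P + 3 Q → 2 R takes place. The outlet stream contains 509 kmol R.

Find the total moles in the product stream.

For R: n = n₀ + 2ξ → 509 = 0 + 2ξ, giving ξ = 254.5 kmol.
Outlet amounts (n = n₀ + ν ξ):
  P: 407 − 1(254.5) = 152.5
  Q: 3860 − 3(254.5) = 3096
  R: 0 + 2(254.5) = 509
Total out = 152.5 + 3096 + 509 = 3758 kmol.

3760 kmol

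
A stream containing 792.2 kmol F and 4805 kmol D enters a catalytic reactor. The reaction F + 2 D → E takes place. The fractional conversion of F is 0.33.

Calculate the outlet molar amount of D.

F reacted = 0.33 × 792.2 = 261.4 kmol; ν_F = −1, so ξ = 261.4/1 = 261.4 kmol.
Outlet amounts (n = n₀ + ν ξ):
  F: 792.2 − 1(261.4) = 530.8
  D: 4805 − 2(261.4) = 4282
  E: 0 + 1(261.4) = 261.4

4280 kmol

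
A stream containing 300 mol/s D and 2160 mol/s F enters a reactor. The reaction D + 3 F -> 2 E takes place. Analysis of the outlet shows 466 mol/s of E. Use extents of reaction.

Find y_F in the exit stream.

0.733

For E: n = n₀ + 2ξ → 466 = 0 + 2ξ, giving ξ = 233 mol/s.
Outlet amounts (n = n₀ + ν ξ):
  D: 300 − 1(233) = 67
  F: 2160 − 3(233) = 1461
  E: 0 + 2(233) = 466
Total out = 1994 mol/s; y_F = 1461 / 1994 = 0.7327.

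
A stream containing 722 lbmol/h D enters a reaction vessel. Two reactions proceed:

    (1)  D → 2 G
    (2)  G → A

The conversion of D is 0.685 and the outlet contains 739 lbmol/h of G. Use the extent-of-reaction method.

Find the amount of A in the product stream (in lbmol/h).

250 lbmol/h

Conversion of D: D consumed = 1ξ₁ = 0.685 × 722 → ξ₁ = 494.6 lbmol/h.
G balance: n_G = 0 + 2ξ₁ − 1ξ₂ = 739 → ξ₂ = (2·494.6 − 739)/1 = 250.1 lbmol/h.
Outlet amounts (n = n₀ + Σ ν·ξ):
  D: 722 − 1(494.6) = 227.4
  G: 0 + 2(494.6) − 1(250.1) = 739
  A: 0 + 1(250.1) = 250.1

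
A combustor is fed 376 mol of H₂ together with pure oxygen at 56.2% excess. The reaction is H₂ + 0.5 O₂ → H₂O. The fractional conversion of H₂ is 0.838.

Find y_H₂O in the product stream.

Stoichiometric O₂ = 0.5 × 376 = 188 mol; O₂ fed = 188 × 1.562 = 293.7 mol.
Fuel reacted = 0.838 × 376 → ξ = 315.1 mol.
Outlet (n = n₀ + ν ξ):
  H₂: 376 − 1(315.1) = 60.91
  O₂: 293.7 − 0.5(315.1) = 136.1
  H₂O: 0 + 1(315.1) = 315.1
Total out = 512.1 mol; y_H₂O = 315.1 / 512.1 = 0.6153.

0.615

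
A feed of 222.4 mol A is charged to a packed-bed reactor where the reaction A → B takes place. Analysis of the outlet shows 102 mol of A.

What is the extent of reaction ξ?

For A: n = n₀ − 1ξ → 102 = 222.4 − 1ξ, giving ξ = 120.4 mol.
Outlet amounts (n = n₀ + ν ξ):
  A: 222.4 − 1(120.4) = 102
  B: 0 + 1(120.4) = 120.4

ξ = 120 mol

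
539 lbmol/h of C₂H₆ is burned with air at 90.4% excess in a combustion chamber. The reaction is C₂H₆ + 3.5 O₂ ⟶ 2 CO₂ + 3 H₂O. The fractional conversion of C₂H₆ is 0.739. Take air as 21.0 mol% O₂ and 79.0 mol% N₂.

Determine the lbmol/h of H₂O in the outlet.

Stoichiometric O₂ = 3.5 × 539 = 1886 lbmol/h; O₂ fed = 1886 × 1.904 = 3592 lbmol/h.
N₂ fed = 3592 × 79/21 = 13510 lbmol/h.
Fuel reacted = 0.739 × 539 → ξ = 398.3 lbmol/h.
Outlet (n = n₀ + ν ξ):
  C₂H₆: 539 − 1(398.3) = 140.7
  O₂: 3592 − 3.5(398.3) = 2198
  N₂: 13510 (inert)
  CO₂: 0 + 2(398.3) = 796.6
  H₂O: 0 + 3(398.3) = 1195

1190 lbmol/h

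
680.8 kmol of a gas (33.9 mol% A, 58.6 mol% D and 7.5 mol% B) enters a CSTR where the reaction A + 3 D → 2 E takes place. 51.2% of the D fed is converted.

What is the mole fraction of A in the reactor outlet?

D reacted = 0.512 × 398.9 = 204.3 kmol; ν_D = −3, so ξ = 204.3/3 = 68.09 kmol.
Outlet amounts (n = n₀ + ν ξ):
  A: 230.8 − 1(68.09) = 162.7
  D: 398.9 − 3(68.09) = 194.7
  E: 0 + 2(68.09) = 136.2
  B: 51.06 (inert)
Total out = 544.6 kmol; y_A = 162.7 / 544.6 = 0.2987.

0.299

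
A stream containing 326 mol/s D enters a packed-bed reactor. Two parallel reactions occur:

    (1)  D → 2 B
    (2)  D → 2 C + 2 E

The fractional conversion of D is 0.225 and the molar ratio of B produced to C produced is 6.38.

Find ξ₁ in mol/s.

ξ₁ = 63.4 mol/s

Conversion of D: D consumed = 0.225 × 326 = 73.35 mol/s = 1ξ₁ + 1ξ₂.
Selectivity: 2ξ₁ / (2ξ₂) = 6.38 → ξ₁ = 6.38 ξ₂.
Substitute: (1·6.38 + 1) ξ₂ = 73.35 → ξ₂ = 9.939 mol/s, ξ₁ = 63.41 mol/s.
Outlet amounts (n = n₀ + Σ ν·ξ):
  D: 326 − 1(63.41) − 1(9.939) = 252.6
  B: 0 + 2(63.41) = 126.8
  C: 0 + 2(9.939) = 19.88
  E: 0 + 2(9.939) = 19.88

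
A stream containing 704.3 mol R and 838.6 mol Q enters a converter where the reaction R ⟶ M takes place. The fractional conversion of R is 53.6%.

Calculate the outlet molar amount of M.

378 mol

R reacted = 0.536 × 704.3 = 377.5 mol; ν_R = −1, so ξ = 377.5/1 = 377.5 mol.
Outlet amounts (n = n₀ + ν ξ):
  R: 704.3 − 1(377.5) = 326.8
  M: 0 + 1(377.5) = 377.5
  Q: 838.6 (inert)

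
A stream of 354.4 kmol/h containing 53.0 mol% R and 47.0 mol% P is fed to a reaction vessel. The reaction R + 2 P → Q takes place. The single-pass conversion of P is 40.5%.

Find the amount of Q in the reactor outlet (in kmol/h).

P reacted = 0.405 × 166.6 = 67.46 kmol/h; ν_P = −2, so ξ = 67.46/2 = 33.73 kmol/h.
Outlet amounts (n = n₀ + ν ξ):
  R: 187.8 − 1(33.73) = 154.1
  P: 166.6 − 2(33.73) = 99.11
  Q: 0 + 1(33.73) = 33.73

33.7 kmol/h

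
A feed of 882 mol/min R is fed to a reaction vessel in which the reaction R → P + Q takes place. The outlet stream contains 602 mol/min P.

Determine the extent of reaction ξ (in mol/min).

For P: n = n₀ + 1ξ → 602 = 0 + 1ξ, giving ξ = 602 mol/min.
Outlet amounts (n = n₀ + ν ξ):
  R: 882 − 1(602) = 280
  P: 0 + 1(602) = 602
  Q: 0 + 1(602) = 602

ξ = 602 mol/min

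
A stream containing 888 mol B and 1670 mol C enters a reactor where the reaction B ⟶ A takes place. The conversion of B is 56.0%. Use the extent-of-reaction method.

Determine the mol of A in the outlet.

B reacted = 0.56 × 888 = 497.3 mol; ν_B = −1, so ξ = 497.3/1 = 497.3 mol.
Outlet amounts (n = n₀ + ν ξ):
  B: 888 − 1(497.3) = 390.7
  A: 0 + 1(497.3) = 497.3
  C: 1670 (inert)

497 mol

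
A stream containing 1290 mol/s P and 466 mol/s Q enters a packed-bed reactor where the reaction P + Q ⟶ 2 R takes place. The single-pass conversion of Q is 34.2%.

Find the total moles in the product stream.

1760 mol/s

Q reacted = 0.342 × 466 = 159.4 mol/s; ν_Q = −1, so ξ = 159.4/1 = 159.4 mol/s.
Outlet amounts (n = n₀ + ν ξ):
  P: 1290 − 1(159.4) = 1131
  Q: 466 − 1(159.4) = 306.6
  R: 0 + 2(159.4) = 318.7
Total out = 1131 + 306.6 + 318.7 = 1756 mol/s.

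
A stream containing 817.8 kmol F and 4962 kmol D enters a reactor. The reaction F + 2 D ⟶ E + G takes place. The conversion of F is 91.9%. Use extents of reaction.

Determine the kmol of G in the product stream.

F reacted = 0.919 × 817.8 = 751.6 kmol; ν_F = −1, so ξ = 751.6/1 = 751.6 kmol.
Outlet amounts (n = n₀ + ν ξ):
  F: 817.8 − 1(751.6) = 66.24
  D: 4962 − 2(751.6) = 3459
  E: 0 + 1(751.6) = 751.6
  G: 0 + 1(751.6) = 751.6

752 kmol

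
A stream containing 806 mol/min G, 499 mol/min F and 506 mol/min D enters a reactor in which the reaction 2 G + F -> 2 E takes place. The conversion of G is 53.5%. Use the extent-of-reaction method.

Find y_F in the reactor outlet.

G reacted = 0.535 × 806 = 431.2 mol/min; ν_G = −2, so ξ = 431.2/2 = 215.6 mol/min.
Outlet amounts (n = n₀ + ν ξ):
  G: 806 − 2(215.6) = 374.8
  F: 499 − 1(215.6) = 283.4
  E: 0 + 2(215.6) = 431.2
  D: 506 (inert)
Total out = 1595 mol/min; y_F = 283.4 / 1595 = 0.1776.

0.178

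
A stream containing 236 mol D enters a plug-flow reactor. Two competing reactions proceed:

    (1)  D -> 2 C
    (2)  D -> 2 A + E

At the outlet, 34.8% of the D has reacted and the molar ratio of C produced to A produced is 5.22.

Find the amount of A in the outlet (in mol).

Conversion of D: D consumed = 0.348 × 236 = 82.13 mol = 1ξ₁ + 1ξ₂.
Selectivity: 2ξ₁ / (2ξ₂) = 5.22 → ξ₁ = 5.22 ξ₂.
Substitute: (1·5.22 + 1) ξ₂ = 82.13 → ξ₂ = 13.2 mol, ξ₁ = 68.92 mol.
Outlet amounts (n = n₀ + Σ ν·ξ):
  D: 236 − 1(68.92) − 1(13.2) = 153.9
  C: 0 + 2(68.92) = 137.8
  A: 0 + 2(13.2) = 26.41
  E: 0 + 1(13.2) = 13.2

26.4 mol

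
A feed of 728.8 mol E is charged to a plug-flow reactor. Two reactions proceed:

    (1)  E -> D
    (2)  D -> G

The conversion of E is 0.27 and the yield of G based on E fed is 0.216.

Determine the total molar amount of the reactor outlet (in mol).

729 mol

Conversion of E: E consumed = 1ξ₁ = 0.27 × 728.8 → ξ₁ = 196.8 mol.
Yield of G: 1ξ₂ / 728.8 = 0.216 → ξ₂ = 157.4 mol.
Outlet amounts (n = n₀ + Σ ν·ξ):
  E: 728.8 − 1(196.8) = 532
  D: 0 + 1(196.8) − 1(157.4) = 39.36
  G: 0 + 1(157.4) = 157.4
Total out = 532 + 39.36 + 157.4 = 728.8 mol.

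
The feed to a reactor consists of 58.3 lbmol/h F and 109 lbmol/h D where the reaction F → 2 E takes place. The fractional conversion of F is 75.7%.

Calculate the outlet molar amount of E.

F reacted = 0.757 × 58.3 = 44.13 lbmol/h; ν_F = −1, so ξ = 44.13/1 = 44.13 lbmol/h.
Outlet amounts (n = n₀ + ν ξ):
  F: 58.3 − 1(44.13) = 14.17
  E: 0 + 2(44.13) = 88.27
  D: 109 (inert)

88.3 lbmol/h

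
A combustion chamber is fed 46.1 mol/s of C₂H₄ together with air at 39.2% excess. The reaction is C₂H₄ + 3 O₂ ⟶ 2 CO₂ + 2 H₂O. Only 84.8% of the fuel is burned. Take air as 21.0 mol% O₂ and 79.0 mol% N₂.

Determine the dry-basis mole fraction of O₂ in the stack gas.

0.085

Stoichiometric O₂ = 3 × 46.1 = 138.3 mol/s; O₂ fed = 138.3 × 1.392 = 192.5 mol/s.
N₂ fed = 192.5 × 79/21 = 724.2 mol/s.
Fuel reacted = 0.848 × 46.1 → ξ = 39.09 mol/s.
Outlet (n = n₀ + ν ξ):
  C₂H₄: 46.1 − 1(39.09) = 7.007
  O₂: 192.5 − 3(39.09) = 75.24
  N₂: 724.2 (inert)
  CO₂: 0 + 2(39.09) = 78.19
  H₂O: 0 + 2(39.09) = 78.19
Dry total = 884.6 mol/s; y_O₂ (dry) = 75.24 / 884.6 = 0.08505.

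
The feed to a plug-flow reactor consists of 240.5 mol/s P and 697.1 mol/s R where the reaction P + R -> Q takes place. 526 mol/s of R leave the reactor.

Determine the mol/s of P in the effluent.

69.4 mol/s

For R: n = n₀ − 1ξ → 526 = 697.1 − 1ξ, giving ξ = 171.1 mol/s.
Outlet amounts (n = n₀ + ν ξ):
  P: 240.5 − 1(171.1) = 69.4
  R: 697.1 − 1(171.1) = 526
  Q: 0 + 1(171.1) = 171.1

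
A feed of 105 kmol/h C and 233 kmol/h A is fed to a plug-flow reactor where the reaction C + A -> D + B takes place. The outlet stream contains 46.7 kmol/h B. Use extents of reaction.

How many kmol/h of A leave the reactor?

For B: n = n₀ + 1ξ → 46.7 = 0 + 1ξ, giving ξ = 46.7 kmol/h.
Outlet amounts (n = n₀ + ν ξ):
  C: 105 − 1(46.7) = 58.3
  A: 233 − 1(46.7) = 186.3
  D: 0 + 1(46.7) = 46.7
  B: 0 + 1(46.7) = 46.7

186 kmol/h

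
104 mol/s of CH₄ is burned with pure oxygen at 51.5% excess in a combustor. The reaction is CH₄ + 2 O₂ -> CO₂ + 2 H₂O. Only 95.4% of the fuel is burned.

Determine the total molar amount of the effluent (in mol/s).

Stoichiometric O₂ = 2 × 104 = 208 mol/s; O₂ fed = 208 × 1.515 = 315.1 mol/s.
Fuel reacted = 0.954 × 104 → ξ = 99.22 mol/s.
Outlet (n = n₀ + ν ξ):
  CH₄: 104 − 1(99.22) = 4.784
  O₂: 315.1 − 2(99.22) = 116.7
  CO₂: 0 + 1(99.22) = 99.22
  H₂O: 0 + 2(99.22) = 198.4
Total out = 4.784 + 116.7 + 99.22 + 198.4 = 419.1 mol/s.

419 mol/s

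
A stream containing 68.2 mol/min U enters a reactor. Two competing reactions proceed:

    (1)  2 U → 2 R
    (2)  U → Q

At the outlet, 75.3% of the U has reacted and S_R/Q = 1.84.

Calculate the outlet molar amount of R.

33.3 mol/min

Conversion of U: U consumed = 0.753 × 68.2 = 51.35 mol/min = 2ξ₁ + 1ξ₂.
Selectivity: 2ξ₁ / (1ξ₂) = 1.84 → ξ₁ = 0.92 ξ₂.
Substitute: (2·0.92 + 1) ξ₂ = 51.35 → ξ₂ = 18.08 mol/min, ξ₁ = 16.64 mol/min.
Outlet amounts (n = n₀ + Σ ν·ξ):
  U: 68.2 − 2(16.64) − 1(18.08) = 16.85
  R: 0 + 2(16.64) = 33.27
  Q: 0 + 1(18.08) = 18.08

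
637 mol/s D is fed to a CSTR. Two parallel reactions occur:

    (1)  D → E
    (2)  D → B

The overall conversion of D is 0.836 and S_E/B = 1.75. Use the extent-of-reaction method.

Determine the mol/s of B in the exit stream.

194 mol/s

Conversion of D: D consumed = 0.836 × 637 = 532.5 mol/s = 1ξ₁ + 1ξ₂.
Selectivity: 1ξ₁ / (1ξ₂) = 1.75 → ξ₁ = 1.75 ξ₂.
Substitute: (1·1.75 + 1) ξ₂ = 532.5 → ξ₂ = 193.6 mol/s, ξ₁ = 338.9 mol/s.
Outlet amounts (n = n₀ + Σ ν·ξ):
  D: 637 − 1(338.9) − 1(193.6) = 104.5
  E: 0 + 1(338.9) = 338.9
  B: 0 + 1(193.6) = 193.6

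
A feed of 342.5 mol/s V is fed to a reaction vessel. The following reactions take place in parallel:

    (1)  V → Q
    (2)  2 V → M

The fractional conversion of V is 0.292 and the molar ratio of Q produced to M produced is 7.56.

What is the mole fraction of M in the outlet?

0.0315

Conversion of V: V consumed = 0.292 × 342.5 = 100 mol/s = 1ξ₁ + 2ξ₂.
Selectivity: 1ξ₁ / (1ξ₂) = 7.56 → ξ₁ = 7.56 ξ₂.
Substitute: (1·7.56 + 2) ξ₂ = 100 → ξ₂ = 10.46 mol/s, ξ₁ = 79.09 mol/s.
Outlet amounts (n = n₀ + Σ ν·ξ):
  V: 342.5 − 1(79.09) − 2(10.46) = 242.5
  Q: 0 + 1(79.09) = 79.09
  M: 0 + 1(10.46) = 10.46
Total out = 332 mol/s; y_M = 10.46 / 332 = 0.03151.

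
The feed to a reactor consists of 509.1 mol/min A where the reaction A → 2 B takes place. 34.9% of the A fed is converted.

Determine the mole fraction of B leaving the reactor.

0.517

A reacted = 0.349 × 509.1 = 177.7 mol/min; ν_A = −1, so ξ = 177.7/1 = 177.7 mol/min.
Outlet amounts (n = n₀ + ν ξ):
  A: 509.1 − 1(177.7) = 331.4
  B: 0 + 2(177.7) = 355.4
Total out = 686.8 mol/min; y_B = 355.4 / 686.8 = 0.5174.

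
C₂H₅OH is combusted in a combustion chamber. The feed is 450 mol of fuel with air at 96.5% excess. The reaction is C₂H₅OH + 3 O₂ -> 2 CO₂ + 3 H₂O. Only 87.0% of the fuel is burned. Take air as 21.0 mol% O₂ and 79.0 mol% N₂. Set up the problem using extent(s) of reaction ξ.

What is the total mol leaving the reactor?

Stoichiometric O₂ = 3 × 450 = 1350 mol; O₂ fed = 1350 × 1.965 = 2653 mol.
N₂ fed = 2653 × 79/21 = 9979 mol.
Fuel reacted = 0.87 × 450 → ξ = 391.5 mol.
Outlet (n = n₀ + ν ξ):
  C₂H₅OH: 450 − 1(391.5) = 58.5
  O₂: 2653 − 3(391.5) = 1478
  N₂: 9979 (inert)
  CO₂: 0 + 2(391.5) = 783
  H₂O: 0 + 3(391.5) = 1174
Total out = 58.5 + 1478 + 9979 + 783 + 1174 = 13470 mol.

13500 mol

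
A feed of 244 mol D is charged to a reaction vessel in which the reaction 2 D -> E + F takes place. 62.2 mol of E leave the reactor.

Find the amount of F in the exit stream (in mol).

For E: n = n₀ + 1ξ → 62.2 = 0 + 1ξ, giving ξ = 62.2 mol.
Outlet amounts (n = n₀ + ν ξ):
  D: 244 − 2(62.2) = 119.6
  E: 0 + 1(62.2) = 62.2
  F: 0 + 1(62.2) = 62.2

62.2 mol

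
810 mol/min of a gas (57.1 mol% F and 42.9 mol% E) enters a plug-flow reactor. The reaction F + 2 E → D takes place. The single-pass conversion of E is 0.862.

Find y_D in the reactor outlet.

0.293

E reacted = 0.862 × 347.5 = 299.5 mol/min; ν_E = −2, so ξ = 299.5/2 = 149.8 mol/min.
Outlet amounts (n = n₀ + ν ξ):
  F: 462.5 − 1(149.8) = 312.7
  E: 347.5 − 2(149.8) = 47.95
  D: 0 + 1(149.8) = 149.8
Total out = 510.5 mol/min; y_D = 149.8 / 510.5 = 0.2934.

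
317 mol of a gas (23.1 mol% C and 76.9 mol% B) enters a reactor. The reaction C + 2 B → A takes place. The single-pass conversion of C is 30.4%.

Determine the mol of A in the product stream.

C reacted = 0.304 × 73.23 = 22.26 mol; ν_C = −1, so ξ = 22.26/1 = 22.26 mol.
Outlet amounts (n = n₀ + ν ξ):
  C: 73.23 − 1(22.26) = 50.97
  B: 243.8 − 2(22.26) = 199.3
  A: 0 + 1(22.26) = 22.26

22.3 mol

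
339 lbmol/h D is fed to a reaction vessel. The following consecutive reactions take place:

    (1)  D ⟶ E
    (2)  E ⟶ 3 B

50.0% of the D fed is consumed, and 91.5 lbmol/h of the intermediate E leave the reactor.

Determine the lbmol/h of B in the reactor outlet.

Conversion of D: D consumed = 1ξ₁ = 0.5 × 339 → ξ₁ = 169.5 lbmol/h.
E balance: n_E = 0 + 1ξ₁ − 1ξ₂ = 91.5 → ξ₂ = (1·169.5 − 91.5)/1 = 78 lbmol/h.
Outlet amounts (n = n₀ + Σ ν·ξ):
  D: 339 − 1(169.5) = 169.5
  E: 0 + 1(169.5) − 1(78) = 91.5
  B: 0 + 3(78) = 234

234 lbmol/h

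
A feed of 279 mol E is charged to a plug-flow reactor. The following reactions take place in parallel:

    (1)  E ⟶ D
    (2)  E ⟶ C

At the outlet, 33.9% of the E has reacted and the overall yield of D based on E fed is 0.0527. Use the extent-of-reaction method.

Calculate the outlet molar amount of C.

Yield of D: 1ξ₁ / 279 = 0.0527 → ξ₁ = 14.7 mol.
Conversion of E: 1ξ₁ + 1ξ₂ = 0.339 × 279 = 94.58 → ξ₂ = 79.88 mol.
Outlet amounts (n = n₀ + Σ ν·ξ):
  E: 279 − 1(14.7) − 1(79.88) = 184.4
  D: 0 + 1(14.7) = 14.7
  C: 0 + 1(79.88) = 79.88

79.9 mol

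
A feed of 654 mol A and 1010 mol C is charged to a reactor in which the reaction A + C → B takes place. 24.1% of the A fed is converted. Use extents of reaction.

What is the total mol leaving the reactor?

A reacted = 0.241 × 654 = 157.6 mol; ν_A = −1, so ξ = 157.6/1 = 157.6 mol.
Outlet amounts (n = n₀ + ν ξ):
  A: 654 − 1(157.6) = 496.4
  C: 1010 − 1(157.6) = 852.4
  B: 0 + 1(157.6) = 157.6
Total out = 496.4 + 852.4 + 157.6 = 1506 mol.

1510 mol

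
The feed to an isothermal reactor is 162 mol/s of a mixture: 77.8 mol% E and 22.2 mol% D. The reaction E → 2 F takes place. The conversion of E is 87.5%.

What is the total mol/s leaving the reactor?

E reacted = 0.875 × 126 = 110.3 mol/s; ν_E = −1, so ξ = 110.3/1 = 110.3 mol/s.
Outlet amounts (n = n₀ + ν ξ):
  E: 126 − 1(110.3) = 15.75
  F: 0 + 2(110.3) = 220.6
  D: 35.96 (inert)
Total out = 15.75 + 220.6 + 35.96 = 272.3 mol/s.

272 mol/s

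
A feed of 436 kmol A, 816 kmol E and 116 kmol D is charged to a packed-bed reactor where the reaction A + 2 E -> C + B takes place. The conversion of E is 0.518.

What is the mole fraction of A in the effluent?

0.194

E reacted = 0.518 × 816 = 422.7 kmol; ν_E = −2, so ξ = 422.7/2 = 211.3 kmol.
Outlet amounts (n = n₀ + ν ξ):
  A: 436 − 1(211.3) = 224.7
  E: 816 − 2(211.3) = 393.3
  C: 0 + 1(211.3) = 211.3
  B: 0 + 1(211.3) = 211.3
  D: 116 (inert)
Total out = 1157 kmol; y_A = 224.7 / 1157 = 0.1942.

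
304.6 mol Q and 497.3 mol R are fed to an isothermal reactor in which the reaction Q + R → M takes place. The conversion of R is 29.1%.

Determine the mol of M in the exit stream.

145 mol

R reacted = 0.291 × 497.3 = 144.7 mol; ν_R = −1, so ξ = 144.7/1 = 144.7 mol.
Outlet amounts (n = n₀ + ν ξ):
  Q: 304.6 − 1(144.7) = 159.9
  R: 497.3 − 1(144.7) = 352.6
  M: 0 + 1(144.7) = 144.7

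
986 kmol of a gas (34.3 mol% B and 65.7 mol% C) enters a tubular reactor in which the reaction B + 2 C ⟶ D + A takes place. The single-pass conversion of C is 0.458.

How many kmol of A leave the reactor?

C reacted = 0.458 × 647.8 = 296.7 kmol; ν_C = −2, so ξ = 296.7/2 = 148.3 kmol.
Outlet amounts (n = n₀ + ν ξ):
  B: 338.2 − 1(148.3) = 189.9
  C: 647.8 − 2(148.3) = 351.1
  D: 0 + 1(148.3) = 148.3
  A: 0 + 1(148.3) = 148.3

148 kmol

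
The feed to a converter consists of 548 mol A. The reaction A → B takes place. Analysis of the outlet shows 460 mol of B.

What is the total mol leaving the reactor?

For B: n = n₀ + 1ξ → 460 = 0 + 1ξ, giving ξ = 460 mol.
Outlet amounts (n = n₀ + ν ξ):
  A: 548 − 1(460) = 88
  B: 0 + 1(460) = 460
Total out = 88 + 460 = 548 mol.

548 mol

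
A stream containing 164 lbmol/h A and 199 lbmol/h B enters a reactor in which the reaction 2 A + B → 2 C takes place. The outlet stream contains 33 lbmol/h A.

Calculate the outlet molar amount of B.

134 lbmol/h

For A: n = n₀ − 2ξ → 33 = 164 − 2ξ, giving ξ = 65.5 lbmol/h.
Outlet amounts (n = n₀ + ν ξ):
  A: 164 − 2(65.5) = 33
  B: 199 − 1(65.5) = 133.5
  C: 0 + 2(65.5) = 131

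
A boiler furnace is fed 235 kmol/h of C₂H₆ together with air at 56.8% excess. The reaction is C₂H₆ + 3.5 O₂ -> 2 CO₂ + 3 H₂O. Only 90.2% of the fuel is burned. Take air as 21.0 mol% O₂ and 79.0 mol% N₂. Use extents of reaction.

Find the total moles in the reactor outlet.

Stoichiometric O₂ = 3.5 × 235 = 822.5 kmol/h; O₂ fed = 822.5 × 1.568 = 1290 kmol/h.
N₂ fed = 1290 × 79/21 = 4852 kmol/h.
Fuel reacted = 0.902 × 235 → ξ = 212 kmol/h.
Outlet (n = n₀ + ν ξ):
  C₂H₆: 235 − 1(212) = 23.03
  O₂: 1290 − 3.5(212) = 547.8
  N₂: 4852 (inert)
  CO₂: 0 + 2(212) = 423.9
  H₂O: 0 + 3(212) = 635.9
Total out = 23.03 + 547.8 + 4852 + 423.9 + 635.9 = 6482 kmol/h.

6480 kmol/h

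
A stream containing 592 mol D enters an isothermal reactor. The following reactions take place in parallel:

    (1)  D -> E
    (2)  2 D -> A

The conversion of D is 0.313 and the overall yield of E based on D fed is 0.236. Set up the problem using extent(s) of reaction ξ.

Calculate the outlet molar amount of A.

22.8 mol

Yield of E: 1ξ₁ / 592 = 0.236 → ξ₁ = 139.7 mol.
Conversion of D: 1ξ₁ + 2ξ₂ = 0.313 × 592 = 185.3 → ξ₂ = 22.79 mol.
Outlet amounts (n = n₀ + Σ ν·ξ):
  D: 592 − 1(139.7) − 2(22.79) = 406.7
  E: 0 + 1(139.7) = 139.7
  A: 0 + 1(22.79) = 22.79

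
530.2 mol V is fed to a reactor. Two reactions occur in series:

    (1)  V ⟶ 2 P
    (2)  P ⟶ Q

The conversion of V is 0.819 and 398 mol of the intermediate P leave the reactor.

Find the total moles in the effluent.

Conversion of V: V consumed = 1ξ₁ = 0.819 × 530.2 → ξ₁ = 434.2 mol.
P balance: n_P = 0 + 2ξ₁ − 1ξ₂ = 398 → ξ₂ = (2·434.2 − 398)/1 = 470.5 mol.
Outlet amounts (n = n₀ + Σ ν·ξ):
  V: 530.2 − 1(434.2) = 95.97
  P: 0 + 2(434.2) − 1(470.5) = 398
  Q: 0 + 1(470.5) = 470.5
Total out = 95.97 + 398 + 470.5 = 964.4 mol.

964 mol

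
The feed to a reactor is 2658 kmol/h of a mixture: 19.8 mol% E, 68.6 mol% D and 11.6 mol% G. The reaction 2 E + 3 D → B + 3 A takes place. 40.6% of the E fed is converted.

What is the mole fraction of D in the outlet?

E reacted = 0.406 × 526.3 = 213.7 kmol/h; ν_E = −2, so ξ = 213.7/2 = 106.8 kmol/h.
Outlet amounts (n = n₀ + ν ξ):
  E: 526.3 − 2(106.8) = 312.6
  D: 1823 − 3(106.8) = 1503
  B: 0 + 1(106.8) = 106.8
  A: 0 + 3(106.8) = 320.5
  G: 308.3 (inert)
Total out = 2551 kmol/h; y_D = 1503 / 2551 = 0.5891.

0.589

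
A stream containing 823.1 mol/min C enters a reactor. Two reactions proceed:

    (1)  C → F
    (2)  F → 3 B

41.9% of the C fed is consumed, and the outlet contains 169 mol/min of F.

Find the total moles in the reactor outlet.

Conversion of C: C consumed = 1ξ₁ = 0.419 × 823.1 → ξ₁ = 344.9 mol/min.
F balance: n_F = 0 + 1ξ₁ − 1ξ₂ = 169 → ξ₂ = (1·344.9 − 169)/1 = 175.9 mol/min.
Outlet amounts (n = n₀ + Σ ν·ξ):
  C: 823.1 − 1(344.9) = 478.2
  F: 0 + 1(344.9) − 1(175.9) = 169
  B: 0 + 3(175.9) = 527.6
Total out = 478.2 + 169 + 527.6 = 1175 mol/min.

1170 mol/min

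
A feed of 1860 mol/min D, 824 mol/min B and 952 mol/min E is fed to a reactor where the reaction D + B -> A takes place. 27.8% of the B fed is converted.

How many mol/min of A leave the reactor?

229 mol/min

B reacted = 0.278 × 824 = 229.1 mol/min; ν_B = −1, so ξ = 229.1/1 = 229.1 mol/min.
Outlet amounts (n = n₀ + ν ξ):
  D: 1860 − 1(229.1) = 1631
  B: 824 − 1(229.1) = 594.9
  A: 0 + 1(229.1) = 229.1
  E: 952 (inert)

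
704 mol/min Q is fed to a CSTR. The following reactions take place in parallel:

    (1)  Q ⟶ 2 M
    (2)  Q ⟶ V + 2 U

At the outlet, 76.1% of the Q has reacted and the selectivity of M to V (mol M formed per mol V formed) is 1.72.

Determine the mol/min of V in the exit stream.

Conversion of Q: Q consumed = 0.761 × 704 = 535.7 mol/min = 1ξ₁ + 1ξ₂.
Selectivity: 2ξ₁ / (1ξ₂) = 1.72 → ξ₁ = 0.86 ξ₂.
Substitute: (1·0.86 + 1) ξ₂ = 535.7 → ξ₂ = 288 mol/min, ξ₁ = 247.7 mol/min.
Outlet amounts (n = n₀ + Σ ν·ξ):
  Q: 704 − 1(247.7) − 1(288) = 168.3
  M: 0 + 2(247.7) = 495.4
  V: 0 + 1(288) = 288
  U: 0 + 2(288) = 576.1

288 mol/min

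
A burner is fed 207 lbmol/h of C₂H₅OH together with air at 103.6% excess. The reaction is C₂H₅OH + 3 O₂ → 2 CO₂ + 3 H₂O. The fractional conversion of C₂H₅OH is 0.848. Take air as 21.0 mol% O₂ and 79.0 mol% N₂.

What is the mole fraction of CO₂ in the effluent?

0.0548

Stoichiometric O₂ = 3 × 207 = 621 lbmol/h; O₂ fed = 621 × 2.036 = 1264 lbmol/h.
N₂ fed = 1264 × 79/21 = 4756 lbmol/h.
Fuel reacted = 0.848 × 207 → ξ = 175.5 lbmol/h.
Outlet (n = n₀ + ν ξ):
  C₂H₅OH: 207 − 1(175.5) = 31.46
  O₂: 1264 − 3(175.5) = 737.7
  N₂: 4756 (inert)
  CO₂: 0 + 2(175.5) = 351.1
  H₂O: 0 + 3(175.5) = 526.6
Total out = 6403 lbmol/h; y_CO₂ = 351.1 / 6403 = 0.05483.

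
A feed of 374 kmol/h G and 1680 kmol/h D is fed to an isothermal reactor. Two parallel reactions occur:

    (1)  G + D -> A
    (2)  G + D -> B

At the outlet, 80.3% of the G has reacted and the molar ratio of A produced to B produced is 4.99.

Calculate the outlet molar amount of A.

Conversion of G: G consumed = 0.803 × 374 = 300.3 kmol/h = 1ξ₁ + 1ξ₂.
Selectivity: 1ξ₁ / (1ξ₂) = 4.99 → ξ₁ = 4.99 ξ₂.
Substitute: (1·4.99 + 1) ξ₂ = 300.3 → ξ₂ = 50.14 kmol/h, ξ₁ = 250.2 kmol/h.
Outlet amounts (n = n₀ + Σ ν·ξ):
  G: 374 − 1(250.2) − 1(50.14) = 73.68
  D: 1680 − 1(250.2) − 1(50.14) = 1380
  A: 0 + 1(250.2) = 250.2
  B: 0 + 1(50.14) = 50.14

250 kmol/h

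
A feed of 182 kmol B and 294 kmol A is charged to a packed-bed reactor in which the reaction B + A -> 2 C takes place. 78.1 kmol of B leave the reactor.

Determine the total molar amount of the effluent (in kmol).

476 kmol

For B: n = n₀ − 1ξ → 78.1 = 182 − 1ξ, giving ξ = 103.9 kmol.
Outlet amounts (n = n₀ + ν ξ):
  B: 182 − 1(103.9) = 78.1
  A: 294 − 1(103.9) = 190.1
  C: 0 + 2(103.9) = 207.8
Total out = 78.1 + 190.1 + 207.8 = 476 kmol.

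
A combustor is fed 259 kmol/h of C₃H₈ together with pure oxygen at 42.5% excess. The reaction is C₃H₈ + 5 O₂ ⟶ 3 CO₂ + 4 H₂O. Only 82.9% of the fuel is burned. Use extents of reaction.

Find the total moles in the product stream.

Stoichiometric O₂ = 5 × 259 = 1295 kmol/h; O₂ fed = 1295 × 1.425 = 1845 kmol/h.
Fuel reacted = 0.829 × 259 → ξ = 214.7 kmol/h.
Outlet (n = n₀ + ν ξ):
  C₃H₈: 259 − 1(214.7) = 44.29
  O₂: 1845 − 5(214.7) = 771.8
  CO₂: 0 + 3(214.7) = 644.1
  H₂O: 0 + 4(214.7) = 858.8
Total out = 44.29 + 771.8 + 644.1 + 858.8 = 2319 kmol/h.

2320 kmol/h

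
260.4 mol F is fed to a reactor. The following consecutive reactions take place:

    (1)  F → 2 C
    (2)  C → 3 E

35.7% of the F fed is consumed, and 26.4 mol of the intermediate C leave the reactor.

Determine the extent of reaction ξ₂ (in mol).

Conversion of F: F consumed = 1ξ₁ = 0.357 × 260.4 → ξ₁ = 92.96 mol.
C balance: n_C = 0 + 2ξ₁ − 1ξ₂ = 26.4 → ξ₂ = (2·92.96 − 26.4)/1 = 159.5 mol.
Outlet amounts (n = n₀ + Σ ν·ξ):
  F: 260.4 − 1(92.96) = 167.4
  C: 0 + 2(92.96) − 1(159.5) = 26.4
  E: 0 + 3(159.5) = 478.6

ξ₂ = 160 mol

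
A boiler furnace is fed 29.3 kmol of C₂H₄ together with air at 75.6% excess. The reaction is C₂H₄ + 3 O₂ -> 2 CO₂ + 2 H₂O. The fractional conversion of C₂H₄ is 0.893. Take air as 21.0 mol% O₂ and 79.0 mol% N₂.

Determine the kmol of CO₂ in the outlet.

Stoichiometric O₂ = 3 × 29.3 = 87.9 kmol; O₂ fed = 87.9 × 1.756 = 154.4 kmol.
N₂ fed = 154.4 × 79/21 = 580.7 kmol.
Fuel reacted = 0.893 × 29.3 → ξ = 26.16 kmol.
Outlet (n = n₀ + ν ξ):
  C₂H₄: 29.3 − 1(26.16) = 3.135
  O₂: 154.4 − 3(26.16) = 75.86
  N₂: 580.7 (inert)
  CO₂: 0 + 2(26.16) = 52.33
  H₂O: 0 + 2(26.16) = 52.33

52.3 kmol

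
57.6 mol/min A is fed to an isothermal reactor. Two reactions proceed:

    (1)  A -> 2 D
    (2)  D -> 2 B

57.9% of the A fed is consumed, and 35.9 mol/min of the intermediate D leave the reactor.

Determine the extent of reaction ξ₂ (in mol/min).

Conversion of A: A consumed = 1ξ₁ = 0.579 × 57.6 → ξ₁ = 33.35 mol/min.
D balance: n_D = 0 + 2ξ₁ − 1ξ₂ = 35.9 → ξ₂ = (2·33.35 − 35.9)/1 = 30.8 mol/min.
Outlet amounts (n = n₀ + Σ ν·ξ):
  A: 57.6 − 1(33.35) = 24.25
  D: 0 + 2(33.35) − 1(30.8) = 35.9
  B: 0 + 2(30.8) = 61.6

ξ₂ = 30.8 mol/min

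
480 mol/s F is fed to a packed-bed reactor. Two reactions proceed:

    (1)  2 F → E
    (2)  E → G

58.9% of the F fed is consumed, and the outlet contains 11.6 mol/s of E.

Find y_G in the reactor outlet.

0.383

Conversion of F: F consumed = 2ξ₁ = 0.589 × 480 → ξ₁ = 141.4 mol/s.
E balance: n_E = 0 + 1ξ₁ − 1ξ₂ = 11.6 → ξ₂ = (1·141.4 − 11.6)/1 = 129.8 mol/s.
Outlet amounts (n = n₀ + Σ ν·ξ):
  F: 480 − 2(141.4) = 197.3
  E: 0 + 1(141.4) − 1(129.8) = 11.6
  G: 0 + 1(129.8) = 129.8
Total out = 338.6 mol/s; y_G = 129.8 / 338.6 = 0.3832.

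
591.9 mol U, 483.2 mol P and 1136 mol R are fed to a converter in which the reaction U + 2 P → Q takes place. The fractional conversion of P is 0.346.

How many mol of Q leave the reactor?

83.6 mol

P reacted = 0.346 × 483.2 = 167.2 mol; ν_P = −2, so ξ = 167.2/2 = 83.59 mol.
Outlet amounts (n = n₀ + ν ξ):
  U: 591.9 − 1(83.59) = 508.3
  P: 483.2 − 2(83.59) = 316
  Q: 0 + 1(83.59) = 83.59
  R: 1136 (inert)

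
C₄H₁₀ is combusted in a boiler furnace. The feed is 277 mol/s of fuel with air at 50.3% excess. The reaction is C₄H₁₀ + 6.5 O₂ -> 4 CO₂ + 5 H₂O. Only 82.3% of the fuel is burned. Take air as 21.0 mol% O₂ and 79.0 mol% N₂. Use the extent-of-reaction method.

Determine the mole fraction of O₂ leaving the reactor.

0.0907

Stoichiometric O₂ = 6.5 × 277 = 1800 mol/s; O₂ fed = 1800 × 1.503 = 2706 mol/s.
N₂ fed = 2706 × 79/21 = 10180 mol/s.
Fuel reacted = 0.823 × 277 → ξ = 228 mol/s.
Outlet (n = n₀ + ν ξ):
  C₄H₁₀: 277 − 1(228) = 49.03
  O₂: 2706 − 6.5(228) = 1224
  N₂: 10180 (inert)
  CO₂: 0 + 4(228) = 911.9
  H₂O: 0 + 5(228) = 1140
Total out = 13510 mol/s; y_O₂ = 1224 / 13510 = 0.09066.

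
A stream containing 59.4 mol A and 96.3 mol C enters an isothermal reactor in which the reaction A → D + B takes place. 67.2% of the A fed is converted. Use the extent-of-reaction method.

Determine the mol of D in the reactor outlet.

39.9 mol

A reacted = 0.672 × 59.4 = 39.92 mol; ν_A = −1, so ξ = 39.92/1 = 39.92 mol.
Outlet amounts (n = n₀ + ν ξ):
  A: 59.4 − 1(39.92) = 19.48
  D: 0 + 1(39.92) = 39.92
  B: 0 + 1(39.92) = 39.92
  C: 96.3 (inert)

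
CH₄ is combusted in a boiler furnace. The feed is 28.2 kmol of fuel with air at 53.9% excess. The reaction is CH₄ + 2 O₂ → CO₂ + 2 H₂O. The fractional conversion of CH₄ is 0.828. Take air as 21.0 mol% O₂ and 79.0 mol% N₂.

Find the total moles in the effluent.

442 kmol

Stoichiometric O₂ = 2 × 28.2 = 56.4 kmol; O₂ fed = 56.4 × 1.539 = 86.8 kmol.
N₂ fed = 86.8 × 79/21 = 326.5 kmol.
Fuel reacted = 0.828 × 28.2 → ξ = 23.35 kmol.
Outlet (n = n₀ + ν ξ):
  CH₄: 28.2 − 1(23.35) = 4.85
  O₂: 86.8 − 2(23.35) = 40.1
  N₂: 326.5 (inert)
  CO₂: 0 + 1(23.35) = 23.35
  H₂O: 0 + 2(23.35) = 46.7
Total out = 4.85 + 40.1 + 326.5 + 23.35 + 46.7 = 441.5 kmol.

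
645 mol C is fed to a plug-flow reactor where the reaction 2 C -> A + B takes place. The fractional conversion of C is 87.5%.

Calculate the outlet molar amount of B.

C reacted = 0.875 × 645 = 564.4 mol; ν_C = −2, so ξ = 564.4/2 = 282.2 mol.
Outlet amounts (n = n₀ + ν ξ):
  C: 645 − 2(282.2) = 80.62
  A: 0 + 1(282.2) = 282.2
  B: 0 + 1(282.2) = 282.2

282 mol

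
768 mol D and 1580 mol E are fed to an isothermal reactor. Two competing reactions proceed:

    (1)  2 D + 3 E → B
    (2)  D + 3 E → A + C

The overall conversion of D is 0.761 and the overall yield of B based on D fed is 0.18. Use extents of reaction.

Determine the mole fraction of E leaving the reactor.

0.205

Yield of B: 1ξ₁ / 768 = 0.18 → ξ₁ = 138.2 mol.
Conversion of D: 2ξ₁ + 1ξ₂ = 0.761 × 768 = 584.4 → ξ₂ = 308 mol.
Outlet amounts (n = n₀ + Σ ν·ξ):
  D: 768 − 2(138.2) − 1(308) = 183.6
  E: 1580 − 3(138.2) − 3(308) = 241.4
  B: 0 + 1(138.2) = 138.2
  A: 0 + 1(308) = 308
  C: 0 + 1(308) = 308
Total out = 1179 mol; y_E = 241.4 / 1179 = 0.2047.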